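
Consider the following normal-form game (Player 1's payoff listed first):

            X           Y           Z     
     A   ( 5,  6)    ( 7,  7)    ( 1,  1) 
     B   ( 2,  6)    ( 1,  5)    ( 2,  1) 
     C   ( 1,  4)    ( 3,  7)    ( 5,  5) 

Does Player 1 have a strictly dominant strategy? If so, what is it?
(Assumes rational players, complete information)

No strictly dominant strategy exists for Player 1

Work:
A strategy strictly dominates another if it gives a strictly higher payoff against every opponent action. Compare each pair of P1's strategies column-by-column:
  A vs B: [5 vs 2, 7 vs 1, 1 vs 2] → A does not strictly dominate B (column Z: 1 ≤ 2)
  A vs C: [5 vs 1, 7 vs 3, 1 vs 5] → A does not strictly dominate C (column Z: 1 ≤ 5)
  B vs A: [2 vs 5, 1 vs 7, 2 vs 1] → B does not strictly dominate A (column X: 2 ≤ 5)
  B vs C: [2 vs 1, 1 vs 3, 2 vs 5] → B does not strictly dominate C (column Y: 1 ≤ 3)
  C vs A: [1 vs 5, 3 vs 7, 5 vs 1] → C does not strictly dominate A (column X: 1 ≤ 5)
  C vs B: [1 vs 2, 3 vs 1, 5 vs 2] → C does not strictly dominate B (column X: 1 ≤ 2)
No single strategy strictly dominates all others → no strictly dominant strategy.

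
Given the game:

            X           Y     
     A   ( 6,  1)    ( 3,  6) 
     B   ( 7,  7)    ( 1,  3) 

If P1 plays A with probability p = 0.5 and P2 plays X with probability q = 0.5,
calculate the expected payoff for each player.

E[P1] = 4.25, E[P2] = 4.25

Work:
E[P1] = p·q·π₁(A,X) + p·(1-q)·π₁(A,Y) + (1-p)·q·π₁(B,X) + (1-p)·(1-q)·π₁(B,Y)
= 0.5·0.5·6 + 0.5·0.5·3 + 0.5·0.5·7 + 0.5·0.5·1
= 4.25

E[P2] = 4.25 (similar calculation)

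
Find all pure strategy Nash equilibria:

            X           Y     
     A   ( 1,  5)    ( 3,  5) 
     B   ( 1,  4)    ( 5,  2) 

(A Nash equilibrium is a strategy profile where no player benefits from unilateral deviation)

Nash equilibrium: (A, X), (B, X)

Work:
Best responses:
  P1 vs X: payoffs [1, 1] → best response A/B (payoff 1)
  P1 vs Y: payoffs [3, 5] → best response B (payoff 5)
  P2 vs A: payoffs [5, 5] → best response X/Y (payoff 5)
  P2 vs B: payoffs [4, 2] → best response X (payoff 4)
Mutual best responses: (A,X), (B,X) → Nash equilibria.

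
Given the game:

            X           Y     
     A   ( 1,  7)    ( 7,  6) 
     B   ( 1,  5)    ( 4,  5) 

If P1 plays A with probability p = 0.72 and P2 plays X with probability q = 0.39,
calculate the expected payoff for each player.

E[P1] = 4.1476, E[P2] = 6.0008

Work:
E[P1] = p·q·π₁(A,X) + p·(1-q)·π₁(A,Y) + (1-p)·q·π₁(B,X) + (1-p)·(1-q)·π₁(B,Y)
= 0.72·0.39·1 + 0.72·0.61·7 + 0.28·0.39·1 + 0.28·0.61·4
= 4.1476

E[P2] = 6.0008 (similar calculation)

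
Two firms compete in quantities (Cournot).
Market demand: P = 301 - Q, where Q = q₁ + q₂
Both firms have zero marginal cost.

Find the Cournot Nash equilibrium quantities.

q₁* = q₂* = 100.33; P* = 100.33

Work:
Profit: π_i = P·q_i = (a - q_i - q_j)·q_i
FOC: ∂π_i/∂q_i = a - 2q_i - q_j = 0
Reaction function: q_i = (301 - q_j)/2
Symmetry: q* = 301/3 = 100.33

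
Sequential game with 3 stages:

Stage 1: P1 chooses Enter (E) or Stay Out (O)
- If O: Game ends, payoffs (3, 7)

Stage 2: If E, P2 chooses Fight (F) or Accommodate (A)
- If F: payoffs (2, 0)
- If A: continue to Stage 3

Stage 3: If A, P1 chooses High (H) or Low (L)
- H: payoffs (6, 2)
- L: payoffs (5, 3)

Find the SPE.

SPE: (E, A, H); Outcome (6, 2)

Work:
Stage 3: P1 chooses H (6 vs 5)
Stage 2: P2: F->0, A->2 (anticipating H). Choose A
Stage 1: P1: O->3, E->6 (anticipating A, H). Choose E
SPE path: E -> A -> H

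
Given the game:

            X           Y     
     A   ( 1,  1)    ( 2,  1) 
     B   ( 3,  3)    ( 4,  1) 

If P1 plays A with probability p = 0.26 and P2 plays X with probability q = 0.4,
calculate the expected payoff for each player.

E[P1] = 3.08, E[P2] = 1.592

Work:
E[P1] = p·q·π₁(A,X) + p·(1-q)·π₁(A,Y) + (1-p)·q·π₁(B,X) + (1-p)·(1-q)·π₁(B,Y)
= 0.26·0.4·1 + 0.26·0.6·2 + 0.74·0.4·3 + 0.74·0.6·4
= 3.08

E[P2] = 1.592 (similar calculation)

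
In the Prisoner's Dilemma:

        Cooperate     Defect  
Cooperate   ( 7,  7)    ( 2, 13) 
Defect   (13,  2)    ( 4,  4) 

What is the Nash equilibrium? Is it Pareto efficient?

(Defect, Defect) is NE; not Pareto efficient

Work:
Defect dominates Cooperate for both players:
If P2 cooperates: Defect (13) > Cooperate (7)
If P2 defects: Defect (4) > Cooperate (2)
NE: (Defect, Defect) with payoff (4, 4)
But (Cooperate, Cooperate) = (7, 7) Pareto dominates (4, 4)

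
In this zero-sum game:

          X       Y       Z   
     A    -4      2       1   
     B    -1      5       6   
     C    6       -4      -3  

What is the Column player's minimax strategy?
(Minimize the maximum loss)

Column should play Y, value = 5

Work:
Column player minimizes Row's maximum payoff:
Column X: max payoff to Row = 6
Column Y: max payoff to Row = 5
Column Z: max payoff to Row = 6
Minimum is 5, achieved by column Y.
Minimax strategy: Y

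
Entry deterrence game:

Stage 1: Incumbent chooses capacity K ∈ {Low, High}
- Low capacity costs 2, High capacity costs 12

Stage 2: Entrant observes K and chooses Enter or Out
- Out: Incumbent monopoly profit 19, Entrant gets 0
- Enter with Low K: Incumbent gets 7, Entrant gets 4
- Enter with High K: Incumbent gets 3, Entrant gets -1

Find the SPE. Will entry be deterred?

SPE: (High, Enter|Low, Out|High); Entry deterred. Incumbent net profit = 7

Work:
After Low K: Entrant enters (4 > 0)
After High K: Entrant stays out (-1 < 0)
Incumbent: Low → 7−2=5, High → 19−12=7
Incumbent chooses High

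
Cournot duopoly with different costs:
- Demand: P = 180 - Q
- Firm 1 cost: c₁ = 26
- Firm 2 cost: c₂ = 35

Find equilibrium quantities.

q₁* = 54.33, q₂* = 45.33

Work:
Reaction: q₁ = (180 - 26 - q₂)/2
Reaction: q₂ = (180 - 35 - q₁)/2
Solve simultaneously:
q₁* = (180 - 2×26 + 35)/3 = 54.33
q₂* = (180 - 2×35 + 26)/3 = 45.33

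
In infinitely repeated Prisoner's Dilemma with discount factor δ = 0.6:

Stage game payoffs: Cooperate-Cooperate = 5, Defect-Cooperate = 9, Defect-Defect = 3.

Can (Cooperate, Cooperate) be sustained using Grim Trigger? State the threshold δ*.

δ* = 0.6667; since δ = 0.6 < 0.6667, cooperation cannot be sustained

Work:
For Grim Trigger:
Cooperate forever: 5/(1-δ)
Defect then punished: 9 + 3·δ/(1-δ)
Need: 5/(1-δ) ≥ 9 + 3·δ/(1-δ)
Solving: δ ≥ (T-R)/(T-P) = (9-5)/(9-3) = 0.6667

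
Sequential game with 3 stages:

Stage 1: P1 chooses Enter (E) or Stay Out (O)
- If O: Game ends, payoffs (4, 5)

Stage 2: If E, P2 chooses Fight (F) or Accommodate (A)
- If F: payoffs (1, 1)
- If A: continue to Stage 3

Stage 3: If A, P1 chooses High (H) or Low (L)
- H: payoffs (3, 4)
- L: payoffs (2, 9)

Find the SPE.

SPE: (O, A, H); Outcome (4, 5)

Work:
Stage 3: P1 chooses H (3 vs 2)
Stage 2: P2: F->1, A->4 (anticipating H). Choose A
Stage 1: P1: O->4, E->3 (anticipating A, H). Choose O
SPE path: O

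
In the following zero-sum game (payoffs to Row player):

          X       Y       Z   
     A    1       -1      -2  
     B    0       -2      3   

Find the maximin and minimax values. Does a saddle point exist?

Maximin = -2, Minimax = -1, Saddle: False

Work:
Row minimums: [-2, -2] → maximin = -2
Column maximums: [1, -1, 3] → minimax = -1
No saddle point (maximin ≠ minimax). Mixed strategy needed.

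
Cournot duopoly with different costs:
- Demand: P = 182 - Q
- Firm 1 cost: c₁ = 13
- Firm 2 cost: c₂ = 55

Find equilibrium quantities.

q₁* = 70.33, q₂* = 28.33

Work:
Reaction: q₁ = (182 - 13 - q₂)/2
Reaction: q₂ = (182 - 55 - q₁)/2
Solve simultaneously:
q₁* = (182 - 2×13 + 55)/3 = 70.33
q₂* = (182 - 2×55 + 13)/3 = 28.33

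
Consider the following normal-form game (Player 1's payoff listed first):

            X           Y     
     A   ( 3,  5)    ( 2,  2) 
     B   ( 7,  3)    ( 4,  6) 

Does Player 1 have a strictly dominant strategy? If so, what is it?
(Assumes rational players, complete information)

Yes, Player 1's strictly dominant strategy is B

Work:
A strategy strictly dominates another if it gives a strictly higher payoff against every opponent action. Compare each pair of P1's strategies column-by-column:
  A vs B: [3 vs 7, 2 vs 4] → A does not strictly dominate B (column X: 3 ≤ 7)
  B vs A: [7 vs 3, 4 vs 2] → B strictly dominates A
B strictly dominates every other strategy → strictly dominant.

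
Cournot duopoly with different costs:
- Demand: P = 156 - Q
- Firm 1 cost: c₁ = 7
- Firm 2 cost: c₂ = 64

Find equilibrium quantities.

q₁* = 68.67, q₂* = 11.67

Work:
Reaction: q₁ = (156 - 7 - q₂)/2
Reaction: q₂ = (156 - 64 - q₁)/2
Solve simultaneously:
q₁* = (156 - 2×7 + 64)/3 = 68.67
q₂* = (156 - 2×64 + 7)/3 = 11.67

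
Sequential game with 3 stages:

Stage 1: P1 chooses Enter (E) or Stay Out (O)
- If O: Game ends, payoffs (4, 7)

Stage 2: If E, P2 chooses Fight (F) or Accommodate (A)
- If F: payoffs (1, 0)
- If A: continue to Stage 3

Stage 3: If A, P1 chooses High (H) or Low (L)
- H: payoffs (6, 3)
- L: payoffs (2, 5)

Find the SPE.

SPE: (E, A, H); Outcome (6, 3)

Work:
Stage 3: P1 chooses H (6 vs 2)
Stage 2: P2: F->0, A->3 (anticipating H). Choose A
Stage 1: P1: O->4, E->6 (anticipating A, H). Choose E
SPE path: E -> A -> H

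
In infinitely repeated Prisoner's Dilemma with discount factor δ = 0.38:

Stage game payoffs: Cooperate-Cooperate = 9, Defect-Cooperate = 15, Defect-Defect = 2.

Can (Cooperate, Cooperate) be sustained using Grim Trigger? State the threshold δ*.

δ* = 0.4615; since δ = 0.38 < 0.4615, cooperation cannot be sustained

Work:
For Grim Trigger:
Cooperate forever: 9/(1-δ)
Defect then punished: 15 + 2·δ/(1-δ)
Need: 9/(1-δ) ≥ 15 + 2·δ/(1-δ)
Solving: δ ≥ (T-R)/(T-P) = (15-9)/(15-2) = 0.4615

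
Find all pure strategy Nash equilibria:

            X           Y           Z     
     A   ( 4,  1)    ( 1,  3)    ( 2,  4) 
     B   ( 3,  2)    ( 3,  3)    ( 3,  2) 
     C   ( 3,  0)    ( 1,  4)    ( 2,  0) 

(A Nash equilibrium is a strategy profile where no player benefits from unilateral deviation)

Nash equilibrium: (B, Y)

Work:
Best responses:
  P1 vs X: payoffs [4, 3, 3] → best response A (payoff 4)
  P1 vs Y: payoffs [1, 3, 1] → best response B (payoff 3)
  P1 vs Z: payoffs [2, 3, 2] → best response B (payoff 3)
  P2 vs A: payoffs [1, 3, 4] → best response Z (payoff 4)
  P2 vs B: payoffs [2, 3, 2] → best response Y (payoff 3)
  P2 vs C: payoffs [0, 4, 0] → best response Y (payoff 4)
Mutual best responses: (B,Y) → Nash equilibria.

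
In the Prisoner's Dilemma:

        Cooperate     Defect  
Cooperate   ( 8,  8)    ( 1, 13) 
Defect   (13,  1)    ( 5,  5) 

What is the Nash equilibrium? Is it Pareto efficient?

(Defect, Defect) is NE; not Pareto efficient

Work:
Defect dominates Cooperate for both players:
If P2 cooperates: Defect (13) > Cooperate (8)
If P2 defects: Defect (5) > Cooperate (1)
NE: (Defect, Defect) with payoff (5, 5)
But (Cooperate, Cooperate) = (8, 8) Pareto dominates (5, 5)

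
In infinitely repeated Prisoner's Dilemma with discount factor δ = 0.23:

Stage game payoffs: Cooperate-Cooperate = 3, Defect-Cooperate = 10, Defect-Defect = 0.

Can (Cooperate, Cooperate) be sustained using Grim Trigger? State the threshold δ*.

δ* = 0.7; since δ = 0.23 < 0.7, cooperation cannot be sustained

Work:
For Grim Trigger:
Cooperate forever: 3/(1-δ)
Defect then punished: 10 + 0·δ/(1-δ)
Need: 3/(1-δ) ≥ 10 + 0·δ/(1-δ)
Solving: δ ≥ (T-R)/(T-P) = (10-3)/(10-0) = 0.7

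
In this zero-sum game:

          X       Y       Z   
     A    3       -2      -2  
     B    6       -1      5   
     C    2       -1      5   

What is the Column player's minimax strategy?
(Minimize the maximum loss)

Column should play Y, value = -1

Work:
Column player minimizes Row's maximum payoff:
Column X: max payoff to Row = 6
Column Y: max payoff to Row = -1
Column Z: max payoff to Row = 5
Minimum is -1, achieved by column Y.
Minimax strategy: Y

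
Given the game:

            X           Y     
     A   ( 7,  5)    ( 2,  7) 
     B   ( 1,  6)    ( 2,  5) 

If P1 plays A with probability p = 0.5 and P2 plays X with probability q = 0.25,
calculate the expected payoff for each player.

E[P1] = 2.5, E[P2] = 5.875

Work:
E[P1] = p·q·π₁(A,X) + p·(1-q)·π₁(A,Y) + (1-p)·q·π₁(B,X) + (1-p)·(1-q)·π₁(B,Y)
= 0.5·0.25·7 + 0.5·0.75·2 + 0.5·0.25·1 + 0.5·0.75·2
= 2.5

E[P2] = 5.875 (similar calculation)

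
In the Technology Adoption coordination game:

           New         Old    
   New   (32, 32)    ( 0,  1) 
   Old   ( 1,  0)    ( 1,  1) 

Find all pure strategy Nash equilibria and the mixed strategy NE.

Pure NE: (New, New) and (Old, Old); Mixed NE: p = 0.0312, q = 0.0312

Work:
Check pure NE:
(New, New): (32, 32) - no unilateral deviation beneficial
(Old, Old): (1, 1) - no unilateral deviation beneficial
Mixed NE: P1 plays New with p = 0.0312, P2 plays New with q = 0.0312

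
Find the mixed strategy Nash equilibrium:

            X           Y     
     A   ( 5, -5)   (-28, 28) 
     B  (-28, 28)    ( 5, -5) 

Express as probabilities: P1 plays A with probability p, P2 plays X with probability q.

p = 0.5, q = 0.5

Work:
Find probabilities that make opponent indifferent:
P2 chooses q to make P1 indifferent between A and B
P1 chooses p to make P2 indifferent between X and Y
Mixed NE: P1 plays (A: 0.5, B: 0.5), P2 plays (X: 0.5, Y: 0.5)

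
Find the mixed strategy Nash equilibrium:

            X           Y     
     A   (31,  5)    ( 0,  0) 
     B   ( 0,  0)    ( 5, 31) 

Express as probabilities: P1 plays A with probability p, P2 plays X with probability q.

p = 0.8611, q = 0.1389

Work:
Find probabilities that make opponent indifferent:
P2 chooses q to make P1 indifferent between A and B
P1 chooses p to make P2 indifferent between X and Y
Mixed NE: P1 plays (A: 0.8611, B: 0.1389), P2 plays (X: 0.1389, Y: 0.8611)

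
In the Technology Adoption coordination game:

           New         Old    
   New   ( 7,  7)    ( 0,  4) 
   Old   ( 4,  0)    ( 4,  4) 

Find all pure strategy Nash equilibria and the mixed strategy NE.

Pure NE: (New, New) and (Old, Old); Mixed NE: p = 0.5714, q = 0.5714

Work:
Check pure NE:
(New, New): (7, 7) - no unilateral deviation beneficial
(Old, Old): (4, 4) - no unilateral deviation beneficial
Mixed NE: P1 plays New with p = 0.5714, P2 plays New with q = 0.5714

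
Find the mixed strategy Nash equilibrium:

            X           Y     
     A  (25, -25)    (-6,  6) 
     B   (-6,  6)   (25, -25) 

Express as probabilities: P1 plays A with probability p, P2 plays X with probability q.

p = 0.5, q = 0.5

Work:
Find probabilities that make opponent indifferent:
P2 chooses q to make P1 indifferent between A and B
P1 chooses p to make P2 indifferent between X and Y
Mixed NE: P1 plays (A: 0.5, B: 0.5), P2 plays (X: 0.5, Y: 0.5)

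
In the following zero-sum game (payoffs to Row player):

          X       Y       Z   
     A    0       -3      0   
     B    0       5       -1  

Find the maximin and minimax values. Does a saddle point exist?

Maximin = -1, Minimax = 0, Saddle: False

Work:
Row minimums: [-3, -1] → maximin = -1
Column maximums: [0, 5, 0] → minimax = 0
No saddle point (maximin ≠ minimax). Mixed strategy needed.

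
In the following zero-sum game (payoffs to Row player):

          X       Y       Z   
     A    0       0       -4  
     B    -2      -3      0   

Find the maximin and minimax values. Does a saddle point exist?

Maximin = -3, Minimax = 0, Saddle: False

Work:
Row minimums: [-4, -3] → maximin = -3
Column maximums: [0, 0, 0] → minimax = 0
No saddle point (maximin ≠ minimax). Mixed strategy needed.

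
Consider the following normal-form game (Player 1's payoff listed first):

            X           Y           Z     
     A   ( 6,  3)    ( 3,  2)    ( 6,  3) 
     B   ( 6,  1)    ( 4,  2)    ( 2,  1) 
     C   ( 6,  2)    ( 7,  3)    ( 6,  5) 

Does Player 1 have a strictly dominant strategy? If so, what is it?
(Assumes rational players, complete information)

No strictly dominant strategy exists for Player 1

Work:
A strategy strictly dominates another if it gives a strictly higher payoff against every opponent action. Compare each pair of P1's strategies column-by-column:
  A vs B: [6 vs 6, 3 vs 4, 6 vs 2] → A does not strictly dominate B (column X: 6 ≤ 6)
  A vs C: [6 vs 6, 3 vs 7, 6 vs 6] → A does not strictly dominate C (column X: 6 ≤ 6)
  B vs A: [6 vs 6, 4 vs 3, 2 vs 6] → B does not strictly dominate A (column X: 6 ≤ 6)
  B vs C: [6 vs 6, 4 vs 7, 2 vs 6] → B does not strictly dominate C (column X: 6 ≤ 6)
  C vs A: [6 vs 6, 7 vs 3, 6 vs 6] → C does not strictly dominate A (column X: 6 ≤ 6)
  C vs B: [6 vs 6, 7 vs 4, 6 vs 2] → C does not strictly dominate B (column X: 6 ≤ 6)
No single strategy strictly dominates all others → no strictly dominant strategy.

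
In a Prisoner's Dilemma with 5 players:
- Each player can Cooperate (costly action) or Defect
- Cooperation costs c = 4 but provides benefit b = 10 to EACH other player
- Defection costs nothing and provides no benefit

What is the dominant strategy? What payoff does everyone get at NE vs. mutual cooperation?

Dominant: Defect; NE payoff = 0; Coop payoff = 36

Work:
Defect dominates (saves cost c = 4, benefit to others is external)
NE: All defect → everyone gets 0
If all cooperate: each receives (4)×10 - 4 = 36
Social dilemma: 36 > 0 but NE gives 0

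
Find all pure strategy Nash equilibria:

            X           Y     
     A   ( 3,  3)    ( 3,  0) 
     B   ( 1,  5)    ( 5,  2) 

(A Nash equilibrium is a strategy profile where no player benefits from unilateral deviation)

Nash equilibrium: (A, X)

Work:
Best responses:
  P1 vs X: payoffs [3, 1] → best response A (payoff 3)
  P1 vs Y: payoffs [3, 5] → best response B (payoff 5)
  P2 vs A: payoffs [3, 0] → best response X (payoff 3)
  P2 vs B: payoffs [5, 2] → best response X (payoff 5)
Mutual best responses: (A,X) → Nash equilibria.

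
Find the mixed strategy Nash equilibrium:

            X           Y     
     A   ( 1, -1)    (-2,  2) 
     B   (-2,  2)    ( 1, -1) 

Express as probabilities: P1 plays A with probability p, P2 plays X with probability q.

p = 0.5, q = 0.5

Work:
Find probabilities that make opponent indifferent:
P2 chooses q to make P1 indifferent between A and B
P1 chooses p to make P2 indifferent between X and Y
Mixed NE: P1 plays (A: 0.5, B: 0.5), P2 plays (X: 0.5, Y: 0.5)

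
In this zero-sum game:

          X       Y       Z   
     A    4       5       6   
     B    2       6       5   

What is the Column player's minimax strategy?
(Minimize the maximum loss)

Column should play X, value = 4

Work:
Column player minimizes Row's maximum payoff:
Column X: max payoff to Row = 4
Column Y: max payoff to Row = 6
Column Z: max payoff to Row = 6
Minimum is 4, achieved by column X.
Minimax strategy: X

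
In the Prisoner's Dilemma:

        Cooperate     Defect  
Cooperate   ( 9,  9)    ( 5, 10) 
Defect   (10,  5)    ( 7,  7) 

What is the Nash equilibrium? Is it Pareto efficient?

(Defect, Defect) is NE; not Pareto efficient

Work:
Defect dominates Cooperate for both players:
If P2 cooperates: Defect (10) > Cooperate (9)
If P2 defects: Defect (7) > Cooperate (5)
NE: (Defect, Defect) with payoff (7, 7)
But (Cooperate, Cooperate) = (9, 9) Pareto dominates (7, 7)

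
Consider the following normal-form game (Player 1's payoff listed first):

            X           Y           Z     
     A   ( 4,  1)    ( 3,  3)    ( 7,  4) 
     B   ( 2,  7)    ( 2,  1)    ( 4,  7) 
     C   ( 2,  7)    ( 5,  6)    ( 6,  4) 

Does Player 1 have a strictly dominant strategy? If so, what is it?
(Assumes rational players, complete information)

No strictly dominant strategy exists for Player 1

Work:
A strategy strictly dominates another if it gives a strictly higher payoff against every opponent action. Compare each pair of P1's strategies column-by-column:
  A vs B: [4 vs 2, 3 vs 2, 7 vs 4] → A strictly dominates B
  A vs C: [4 vs 2, 3 vs 5, 7 vs 6] → A does not strictly dominate C (column Y: 3 ≤ 5)
  B vs A: [2 vs 4, 2 vs 3, 4 vs 7] → B does not strictly dominate A (column X: 2 ≤ 4)
  B vs C: [2 vs 2, 2 vs 5, 4 vs 6] → B does not strictly dominate C (column X: 2 ≤ 2)
  C vs A: [2 vs 4, 5 vs 3, 6 vs 7] → C does not strictly dominate A (column X: 2 ≤ 4)
  C vs B: [2 vs 2, 5 vs 2, 6 vs 4] → C does not strictly dominate B (column X: 2 ≤ 2)
No single strategy strictly dominates all others → no strictly dominant strategy.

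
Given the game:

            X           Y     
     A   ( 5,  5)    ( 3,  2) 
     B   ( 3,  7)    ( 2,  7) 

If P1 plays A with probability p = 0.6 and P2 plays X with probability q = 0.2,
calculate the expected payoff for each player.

E[P1] = 2.92, E[P2] = 4.36

Work:
E[P1] = p·q·π₁(A,X) + p·(1-q)·π₁(A,Y) + (1-p)·q·π₁(B,X) + (1-p)·(1-q)·π₁(B,Y)
= 0.6·0.2·5 + 0.6·0.8·3 + 0.4·0.2·3 + 0.4·0.8·2
= 2.92

E[P2] = 4.36 (similar calculation)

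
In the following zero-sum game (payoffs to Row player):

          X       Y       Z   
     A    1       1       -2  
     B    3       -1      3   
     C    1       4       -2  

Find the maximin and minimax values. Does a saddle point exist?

Maximin = -1, Minimax = 3, Saddle: False

Work:
Row minimums: [-2, -1, -2] → maximin = -1
Column maximums: [3, 4, 3] → minimax = 3
No saddle point (maximin ≠ minimax). Mixed strategy needed.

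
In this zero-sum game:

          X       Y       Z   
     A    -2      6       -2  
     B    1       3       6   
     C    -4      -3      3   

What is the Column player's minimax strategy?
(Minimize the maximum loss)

Column should play X, value = 1

Work:
Column player minimizes Row's maximum payoff:
Column X: max payoff to Row = 1
Column Y: max payoff to Row = 6
Column Z: max payoff to Row = 6
Minimum is 1, achieved by column X.
Minimax strategy: X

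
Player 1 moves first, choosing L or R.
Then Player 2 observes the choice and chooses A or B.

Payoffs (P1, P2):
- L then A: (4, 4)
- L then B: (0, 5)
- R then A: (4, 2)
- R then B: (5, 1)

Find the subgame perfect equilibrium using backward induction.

P1 plays R, P2 plays B after L and A after R; Payoff (4, 2)

Work:
Backward induction:
After L: P2 chooses B → P1 gets 0
After R: P2 chooses A → P1 gets 4
P1 chooses R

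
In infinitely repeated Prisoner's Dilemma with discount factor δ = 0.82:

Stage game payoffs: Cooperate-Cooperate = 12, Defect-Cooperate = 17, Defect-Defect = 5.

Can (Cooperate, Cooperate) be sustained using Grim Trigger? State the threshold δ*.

δ* = 0.4167; since δ = 0.82 ≥ 0.4167, cooperation can be sustained

Work:
For Grim Trigger:
Cooperate forever: 12/(1-δ)
Defect then punished: 17 + 5·δ/(1-δ)
Need: 12/(1-δ) ≥ 17 + 5·δ/(1-δ)
Solving: δ ≥ (T-R)/(T-P) = (17-12)/(17-5) = 0.4167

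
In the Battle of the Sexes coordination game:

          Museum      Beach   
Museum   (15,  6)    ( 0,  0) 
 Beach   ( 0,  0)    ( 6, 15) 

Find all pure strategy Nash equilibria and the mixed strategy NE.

Pure NE: (Museum, Museum) and (Beach, Beach); Mixed NE: p = 0.7143, q = 0.2857

Work:
Check pure NE:
(Museum, Museum): (15, 6) - no unilateral deviation beneficial
(Beach, Beach): (6, 15) - no unilateral deviation beneficial
Mixed NE: P1 plays Museum with p = 0.7143, P2 plays Museum with q = 0.2857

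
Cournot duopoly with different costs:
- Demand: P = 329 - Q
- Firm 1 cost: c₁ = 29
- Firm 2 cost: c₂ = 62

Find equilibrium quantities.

q₁* = 111.0, q₂* = 78.0

Work:
Reaction: q₁ = (329 - 29 - q₂)/2
Reaction: q₂ = (329 - 62 - q₁)/2
Solve simultaneously:
q₁* = (329 - 2×29 + 62)/3 = 111.0
q₂* = (329 - 2×62 + 29)/3 = 78.0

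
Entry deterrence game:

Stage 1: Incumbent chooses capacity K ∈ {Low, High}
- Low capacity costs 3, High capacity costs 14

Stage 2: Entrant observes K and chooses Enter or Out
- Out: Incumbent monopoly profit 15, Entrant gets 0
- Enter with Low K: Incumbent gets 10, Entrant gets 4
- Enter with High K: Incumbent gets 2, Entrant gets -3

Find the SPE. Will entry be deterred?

SPE: (Low, Enter|Low, Out|High); Entry not deterred. Incumbent net profit = 7, Entrant gets 4

Work:
After Low K: Entrant enters (4 > 0)
After High K: Entrant stays out (-3 < 0)
Incumbent: Low → 10−3=7, High → 15−14=1
Incumbent chooses Low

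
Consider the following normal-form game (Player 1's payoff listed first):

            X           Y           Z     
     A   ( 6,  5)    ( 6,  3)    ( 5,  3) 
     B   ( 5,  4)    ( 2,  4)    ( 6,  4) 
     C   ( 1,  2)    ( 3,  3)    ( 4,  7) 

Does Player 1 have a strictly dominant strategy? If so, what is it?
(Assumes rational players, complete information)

No strictly dominant strategy exists for Player 1

Work:
A strategy strictly dominates another if it gives a strictly higher payoff against every opponent action. Compare each pair of P1's strategies column-by-column:
  A vs B: [6 vs 5, 6 vs 2, 5 vs 6] → A does not strictly dominate B (column Z: 5 ≤ 6)
  A vs C: [6 vs 1, 6 vs 3, 5 vs 4] → A strictly dominates C
  B vs A: [5 vs 6, 2 vs 6, 6 vs 5] → B does not strictly dominate A (column X: 5 ≤ 6)
  B vs C: [5 vs 1, 2 vs 3, 6 vs 4] → B does not strictly dominate C (column Y: 2 ≤ 3)
  C vs A: [1 vs 6, 3 vs 6, 4 vs 5] → C does not strictly dominate A (column X: 1 ≤ 6)
  C vs B: [1 vs 5, 3 vs 2, 4 vs 6] → C does not strictly dominate B (column X: 1 ≤ 5)
No single strategy strictly dominates all others → no strictly dominant strategy.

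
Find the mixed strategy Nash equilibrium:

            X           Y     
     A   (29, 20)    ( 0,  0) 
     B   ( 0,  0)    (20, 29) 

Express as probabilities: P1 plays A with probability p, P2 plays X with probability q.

p = 0.5918, q = 0.4082

Work:
Find probabilities that make opponent indifferent:
P2 chooses q to make P1 indifferent between A and B
P1 chooses p to make P2 indifferent between X and Y
Mixed NE: P1 plays (A: 0.5918, B: 0.4082), P2 plays (X: 0.4082, Y: 0.5918)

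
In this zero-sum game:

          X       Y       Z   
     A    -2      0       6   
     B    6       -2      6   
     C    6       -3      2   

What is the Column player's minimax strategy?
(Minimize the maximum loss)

Column should play Y, value = 0

Work:
Column player minimizes Row's maximum payoff:
Column X: max payoff to Row = 6
Column Y: max payoff to Row = 0
Column Z: max payoff to Row = 6
Minimum is 0, achieved by column Y.
Minimax strategy: Y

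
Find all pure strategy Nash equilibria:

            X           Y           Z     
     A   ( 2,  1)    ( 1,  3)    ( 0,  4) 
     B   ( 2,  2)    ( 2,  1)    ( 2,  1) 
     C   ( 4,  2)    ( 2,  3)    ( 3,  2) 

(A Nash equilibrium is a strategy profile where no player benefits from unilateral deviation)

Nash equilibrium: (C, Y)

Work:
Best responses:
  P1 vs X: payoffs [2, 2, 4] → best response C (payoff 4)
  P1 vs Y: payoffs [1, 2, 2] → best response B/C (payoff 2)
  P1 vs Z: payoffs [0, 2, 3] → best response C (payoff 3)
  P2 vs A: payoffs [1, 3, 4] → best response Z (payoff 4)
  P2 vs B: payoffs [2, 1, 1] → best response X (payoff 2)
  P2 vs C: payoffs [2, 3, 2] → best response Y (payoff 3)
Mutual best responses: (C,Y) → Nash equilibria.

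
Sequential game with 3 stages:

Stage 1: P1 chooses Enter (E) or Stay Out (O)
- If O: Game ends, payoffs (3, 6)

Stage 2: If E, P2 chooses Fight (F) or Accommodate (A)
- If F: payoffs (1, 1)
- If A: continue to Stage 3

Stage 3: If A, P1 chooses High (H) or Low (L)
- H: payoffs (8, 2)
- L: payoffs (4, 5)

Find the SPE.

SPE: (E, A, H); Outcome (8, 2)

Work:
Stage 3: P1 chooses H (8 vs 4)
Stage 2: P2: F->1, A->2 (anticipating H). Choose A
Stage 1: P1: O->3, E->8 (anticipating A, H). Choose E
SPE path: E -> A -> H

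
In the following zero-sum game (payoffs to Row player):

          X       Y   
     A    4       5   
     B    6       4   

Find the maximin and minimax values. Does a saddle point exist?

Maximin = 4, Minimax = 5, Saddle: False

Work:
Row minimums: [4, 4] → maximin = 4
Column maximums: [6, 5] → minimax = 5
No saddle point (maximin ≠ minimax). Mixed strategy needed.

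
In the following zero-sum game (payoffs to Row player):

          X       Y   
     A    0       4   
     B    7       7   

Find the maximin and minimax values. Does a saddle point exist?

Maximin = 7, Minimax = 7, Saddle: True

Work:
Row minimums: [0, 7] → maximin = 7
Column maximums: [7, 7] → minimax = 7
Saddle point exists! Game value = 7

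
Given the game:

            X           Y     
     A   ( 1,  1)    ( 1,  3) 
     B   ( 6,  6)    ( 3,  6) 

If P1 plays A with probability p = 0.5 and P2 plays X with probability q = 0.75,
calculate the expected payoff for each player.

E[P1] = 3.125, E[P2] = 3.75

Work:
E[P1] = p·q·π₁(A,X) + p·(1-q)·π₁(A,Y) + (1-p)·q·π₁(B,X) + (1-p)·(1-q)·π₁(B,Y)
= 0.5·0.75·1 + 0.5·0.25·1 + 0.5·0.75·6 + 0.5·0.25·3
= 3.125

E[P2] = 3.75 (similar calculation)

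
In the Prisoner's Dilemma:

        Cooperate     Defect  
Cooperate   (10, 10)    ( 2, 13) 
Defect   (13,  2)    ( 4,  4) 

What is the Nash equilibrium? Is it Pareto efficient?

(Defect, Defect) is NE; not Pareto efficient

Work:
Defect dominates Cooperate for both players:
If P2 cooperates: Defect (13) > Cooperate (10)
If P2 defects: Defect (4) > Cooperate (2)
NE: (Defect, Defect) with payoff (4, 4)
But (Cooperate, Cooperate) = (10, 10) Pareto dominates (4, 4)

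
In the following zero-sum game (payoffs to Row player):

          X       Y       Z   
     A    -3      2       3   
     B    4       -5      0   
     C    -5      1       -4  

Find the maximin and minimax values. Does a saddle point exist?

Maximin = -3, Minimax = 2, Saddle: False

Work:
Row minimums: [-3, -5, -5] → maximin = -3
Column maximums: [4, 2, 3] → minimax = 2
No saddle point (maximin ≠ minimax). Mixed strategy needed.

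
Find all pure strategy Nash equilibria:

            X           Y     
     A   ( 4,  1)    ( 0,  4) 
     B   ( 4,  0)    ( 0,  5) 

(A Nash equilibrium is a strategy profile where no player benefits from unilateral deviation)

Nash equilibrium: (A, Y), (B, Y)

Work:
Best responses:
  P1 vs X: payoffs [4, 4] → best response A/B (payoff 4)
  P1 vs Y: payoffs [0, 0] → best response A/B (payoff 0)
  P2 vs A: payoffs [1, 4] → best response Y (payoff 4)
  P2 vs B: payoffs [0, 5] → best response Y (payoff 5)
Mutual best responses: (A,Y), (B,Y) → Nash equilibria.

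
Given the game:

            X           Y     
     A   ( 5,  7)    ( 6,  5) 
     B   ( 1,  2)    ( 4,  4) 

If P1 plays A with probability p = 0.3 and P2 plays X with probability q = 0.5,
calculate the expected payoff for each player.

E[P1] = 3.4, E[P2] = 3.9

Work:
E[P1] = p·q·π₁(A,X) + p·(1-q)·π₁(A,Y) + (1-p)·q·π₁(B,X) + (1-p)·(1-q)·π₁(B,Y)
= 0.3·0.5·5 + 0.3·0.5·6 + 0.7·0.5·1 + 0.7·0.5·4
= 3.4

E[P2] = 3.9 (similar calculation)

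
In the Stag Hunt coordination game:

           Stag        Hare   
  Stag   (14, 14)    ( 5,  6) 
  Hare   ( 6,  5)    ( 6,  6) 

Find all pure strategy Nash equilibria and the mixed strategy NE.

Pure NE: (Stag, Stag) and (Hare, Hare); Mixed NE: p = 0.1111, q = 0.1111

Work:
Check pure NE:
(Stag, Stag): (14, 14) - no unilateral deviation beneficial
(Hare, Hare): (6, 6) - no unilateral deviation beneficial
Mixed NE: P1 plays Stag with p = 0.1111, P2 plays Stag with q = 0.1111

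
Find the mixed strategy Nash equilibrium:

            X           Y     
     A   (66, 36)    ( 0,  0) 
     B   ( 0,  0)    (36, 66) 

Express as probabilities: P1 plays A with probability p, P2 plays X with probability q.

p = 0.6471, q = 0.3529

Work:
Find probabilities that make opponent indifferent:
P2 chooses q to make P1 indifferent between A and B
P1 chooses p to make P2 indifferent between X and Y
Mixed NE: P1 plays (A: 0.6471, B: 0.3529), P2 plays (X: 0.3529, Y: 0.6471)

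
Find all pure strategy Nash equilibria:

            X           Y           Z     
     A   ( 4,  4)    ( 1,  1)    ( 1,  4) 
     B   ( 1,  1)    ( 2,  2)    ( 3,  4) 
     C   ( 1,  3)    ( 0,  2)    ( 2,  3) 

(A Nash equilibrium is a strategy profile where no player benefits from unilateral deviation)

Nash equilibrium: (A, X), (B, Z)

Work:
Best responses:
  P1 vs X: payoffs [4, 1, 1] → best response A (payoff 4)
  P1 vs Y: payoffs [1, 2, 0] → best response B (payoff 2)
  P1 vs Z: payoffs [1, 3, 2] → best response B (payoff 3)
  P2 vs A: payoffs [4, 1, 4] → best response X/Z (payoff 4)
  P2 vs B: payoffs [1, 2, 4] → best response Z (payoff 4)
  P2 vs C: payoffs [3, 2, 3] → best response X/Z (payoff 3)
Mutual best responses: (A,X), (B,Z) → Nash equilibria.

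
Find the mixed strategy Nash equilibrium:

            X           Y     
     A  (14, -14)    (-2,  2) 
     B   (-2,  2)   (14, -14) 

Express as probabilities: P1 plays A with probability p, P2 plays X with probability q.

p = 0.5, q = 0.5

Work:
Find probabilities that make opponent indifferent:
P2 chooses q to make P1 indifferent between A and B
P1 chooses p to make P2 indifferent between X and Y
Mixed NE: P1 plays (A: 0.5, B: 0.5), P2 plays (X: 0.5, Y: 0.5)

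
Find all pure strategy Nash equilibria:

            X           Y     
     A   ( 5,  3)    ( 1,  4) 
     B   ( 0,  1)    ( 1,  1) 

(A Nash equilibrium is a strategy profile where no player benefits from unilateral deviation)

Nash equilibrium: (A, Y), (B, Y)

Work:
Best responses:
  P1 vs X: payoffs [5, 0] → best response A (payoff 5)
  P1 vs Y: payoffs [1, 1] → best response A/B (payoff 1)
  P2 vs A: payoffs [3, 4] → best response Y (payoff 4)
  P2 vs B: payoffs [1, 1] → best response X/Y (payoff 1)
Mutual best responses: (A,Y), (B,Y) → Nash equilibria.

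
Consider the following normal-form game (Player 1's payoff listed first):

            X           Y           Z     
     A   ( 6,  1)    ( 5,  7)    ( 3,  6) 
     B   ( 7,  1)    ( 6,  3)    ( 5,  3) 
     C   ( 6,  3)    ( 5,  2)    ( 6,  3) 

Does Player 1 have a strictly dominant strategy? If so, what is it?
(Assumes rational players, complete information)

No strictly dominant strategy exists for Player 1

Work:
A strategy strictly dominates another if it gives a strictly higher payoff against every opponent action. Compare each pair of P1's strategies column-by-column:
  A vs B: [6 vs 7, 5 vs 6, 3 vs 5] → A does not strictly dominate B (column X: 6 ≤ 7)
  A vs C: [6 vs 6, 5 vs 5, 3 vs 6] → A does not strictly dominate C (column X: 6 ≤ 6)
  B vs A: [7 vs 6, 6 vs 5, 5 vs 3] → B strictly dominates A
  B vs C: [7 vs 6, 6 vs 5, 5 vs 6] → B does not strictly dominate C (column Z: 5 ≤ 6)
  C vs A: [6 vs 6, 5 vs 5, 6 vs 3] → C does not strictly dominate A (column X: 6 ≤ 6)
  C vs B: [6 vs 7, 5 vs 6, 6 vs 5] → C does not strictly dominate B (column X: 6 ≤ 7)
No single strategy strictly dominates all others → no strictly dominant strategy.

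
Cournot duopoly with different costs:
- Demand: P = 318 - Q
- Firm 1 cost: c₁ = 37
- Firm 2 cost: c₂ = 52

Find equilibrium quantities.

q₁* = 98.67, q₂* = 83.67

Work:
Reaction: q₁ = (318 - 37 - q₂)/2
Reaction: q₂ = (318 - 52 - q₁)/2
Solve simultaneously:
q₁* = (318 - 2×37 + 52)/3 = 98.67
q₂* = (318 - 2×52 + 37)/3 = 83.67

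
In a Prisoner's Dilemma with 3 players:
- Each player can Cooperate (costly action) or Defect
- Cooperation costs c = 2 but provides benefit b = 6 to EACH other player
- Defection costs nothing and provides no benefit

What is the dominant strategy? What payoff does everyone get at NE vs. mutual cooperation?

Dominant: Defect; NE payoff = 0; Coop payoff = 10

Work:
Defect dominates (saves cost c = 2, benefit to others is external)
NE: All defect → everyone gets 0
If all cooperate: each receives (2)×6 - 2 = 10
Social dilemma: 10 > 0 but NE gives 0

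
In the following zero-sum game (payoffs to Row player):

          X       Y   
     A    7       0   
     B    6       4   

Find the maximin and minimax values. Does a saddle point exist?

Maximin = 4, Minimax = 4, Saddle: True

Work:
Row minimums: [0, 4] → maximin = 4
Column maximums: [7, 4] → minimax = 4
Saddle point exists! Game value = 4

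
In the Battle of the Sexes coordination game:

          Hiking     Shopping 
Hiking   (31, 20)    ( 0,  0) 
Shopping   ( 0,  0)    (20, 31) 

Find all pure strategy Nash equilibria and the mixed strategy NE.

Pure NE: (Hiking, Hiking) and (Shopping, Shopping); Mixed NE: p = 0.6078, q = 0.3922

Work:
Check pure NE:
(Hiking, Hiking): (31, 20) - no unilateral deviation beneficial
(Shopping, Shopping): (20, 31) - no unilateral deviation beneficial
Mixed NE: P1 plays Hiking with p = 0.6078, P2 plays Hiking with q = 0.3922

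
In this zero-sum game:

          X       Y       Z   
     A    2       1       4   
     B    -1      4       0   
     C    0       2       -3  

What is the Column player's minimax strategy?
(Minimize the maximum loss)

Column should play X, value = 2

Work:
Column player minimizes Row's maximum payoff:
Column X: max payoff to Row = 2
Column Y: max payoff to Row = 4
Column Z: max payoff to Row = 4
Minimum is 2, achieved by column X.
Minimax strategy: X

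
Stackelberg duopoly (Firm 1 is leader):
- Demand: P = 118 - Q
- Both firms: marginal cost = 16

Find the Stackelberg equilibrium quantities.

q₁* (leader) = 51.0, q₂* (follower) = 25.5

Work:
Follower's reaction: q₂ = (a - c - q₁)/2
Leader substitutes: π₁ = q₁·(a - q₁ - (a-c-q₁)/2 - c)
FOC: q₁* = (118 - 16)/2 = 51.00
Then: q₂* = (118 - 16 - 51.0)/2 = 25.50
Leader has first-mover advantage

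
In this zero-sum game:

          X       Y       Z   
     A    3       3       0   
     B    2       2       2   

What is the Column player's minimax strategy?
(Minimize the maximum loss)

Column should play Z, value = 2

Work:
Column player minimizes Row's maximum payoff:
Column X: max payoff to Row = 3
Column Y: max payoff to Row = 3
Column Z: max payoff to Row = 2
Minimum is 2, achieved by column Z.
Minimax strategy: Z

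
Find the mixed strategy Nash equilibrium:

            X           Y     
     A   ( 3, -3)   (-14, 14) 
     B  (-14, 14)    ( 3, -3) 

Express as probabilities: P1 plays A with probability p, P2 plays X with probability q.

p = 0.5, q = 0.5

Work:
Find probabilities that make opponent indifferent:
P2 chooses q to make P1 indifferent between A and B
P1 chooses p to make P2 indifferent between X and Y
Mixed NE: P1 plays (A: 0.5, B: 0.5), P2 plays (X: 0.5, Y: 0.5)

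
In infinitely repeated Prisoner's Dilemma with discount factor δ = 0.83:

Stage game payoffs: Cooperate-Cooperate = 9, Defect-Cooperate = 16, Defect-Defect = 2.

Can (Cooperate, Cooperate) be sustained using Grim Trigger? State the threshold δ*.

δ* = 0.5; since δ = 0.83 ≥ 0.5, cooperation can be sustained

Work:
For Grim Trigger:
Cooperate forever: 9/(1-δ)
Defect then punished: 16 + 2·δ/(1-δ)
Need: 9/(1-δ) ≥ 16 + 2·δ/(1-δ)
Solving: δ ≥ (T-R)/(T-P) = (16-9)/(16-2) = 0.5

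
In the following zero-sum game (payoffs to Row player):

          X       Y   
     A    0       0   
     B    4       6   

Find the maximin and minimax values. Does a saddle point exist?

Maximin = 4, Minimax = 4, Saddle: True

Work:
Row minimums: [0, 4] → maximin = 4
Column maximums: [4, 6] → minimax = 4
Saddle point exists! Game value = 4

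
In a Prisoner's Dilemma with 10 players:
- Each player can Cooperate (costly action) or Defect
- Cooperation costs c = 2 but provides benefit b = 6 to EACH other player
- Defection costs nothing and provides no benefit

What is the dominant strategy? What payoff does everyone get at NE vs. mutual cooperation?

Dominant: Defect; NE payoff = 0; Coop payoff = 52

Work:
Defect dominates (saves cost c = 2, benefit to others is external)
NE: All defect → everyone gets 0
If all cooperate: each receives (9)×6 - 2 = 52
Social dilemma: 52 > 0 but NE gives 0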